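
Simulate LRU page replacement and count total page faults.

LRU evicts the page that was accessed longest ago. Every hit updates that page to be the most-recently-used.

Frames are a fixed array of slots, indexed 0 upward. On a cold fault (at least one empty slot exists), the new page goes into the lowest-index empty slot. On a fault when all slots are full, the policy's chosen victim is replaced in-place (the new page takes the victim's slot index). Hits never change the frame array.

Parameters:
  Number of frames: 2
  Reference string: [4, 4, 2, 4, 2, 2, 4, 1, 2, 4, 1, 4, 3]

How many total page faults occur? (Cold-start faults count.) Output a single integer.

Step 0: ref 4 → FAULT, frames=[4,-]
Step 1: ref 4 → HIT, frames=[4,-]
Step 2: ref 2 → FAULT, frames=[4,2]
Step 3: ref 4 → HIT, frames=[4,2]
Step 4: ref 2 → HIT, frames=[4,2]
Step 5: ref 2 → HIT, frames=[4,2]
Step 6: ref 4 → HIT, frames=[4,2]
Step 7: ref 1 → FAULT (evict 2), frames=[4,1]
Step 8: ref 2 → FAULT (evict 4), frames=[2,1]
Step 9: ref 4 → FAULT (evict 1), frames=[2,4]
Step 10: ref 1 → FAULT (evict 2), frames=[1,4]
Step 11: ref 4 → HIT, frames=[1,4]
Step 12: ref 3 → FAULT (evict 1), frames=[3,4]
Total faults: 7

Answer: 7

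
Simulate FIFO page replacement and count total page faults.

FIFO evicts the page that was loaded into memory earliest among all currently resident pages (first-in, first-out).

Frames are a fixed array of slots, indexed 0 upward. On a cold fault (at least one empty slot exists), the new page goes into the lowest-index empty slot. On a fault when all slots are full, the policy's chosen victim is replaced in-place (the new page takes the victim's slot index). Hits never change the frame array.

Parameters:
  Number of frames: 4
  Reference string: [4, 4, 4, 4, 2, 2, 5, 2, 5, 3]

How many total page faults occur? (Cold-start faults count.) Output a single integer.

Answer: 4

Derivation:
Step 0: ref 4 → FAULT, frames=[4,-,-,-]
Step 1: ref 4 → HIT, frames=[4,-,-,-]
Step 2: ref 4 → HIT, frames=[4,-,-,-]
Step 3: ref 4 → HIT, frames=[4,-,-,-]
Step 4: ref 2 → FAULT, frames=[4,2,-,-]
Step 5: ref 2 → HIT, frames=[4,2,-,-]
Step 6: ref 5 → FAULT, frames=[4,2,5,-]
Step 7: ref 2 → HIT, frames=[4,2,5,-]
Step 8: ref 5 → HIT, frames=[4,2,5,-]
Step 9: ref 3 → FAULT, frames=[4,2,5,3]
Total faults: 4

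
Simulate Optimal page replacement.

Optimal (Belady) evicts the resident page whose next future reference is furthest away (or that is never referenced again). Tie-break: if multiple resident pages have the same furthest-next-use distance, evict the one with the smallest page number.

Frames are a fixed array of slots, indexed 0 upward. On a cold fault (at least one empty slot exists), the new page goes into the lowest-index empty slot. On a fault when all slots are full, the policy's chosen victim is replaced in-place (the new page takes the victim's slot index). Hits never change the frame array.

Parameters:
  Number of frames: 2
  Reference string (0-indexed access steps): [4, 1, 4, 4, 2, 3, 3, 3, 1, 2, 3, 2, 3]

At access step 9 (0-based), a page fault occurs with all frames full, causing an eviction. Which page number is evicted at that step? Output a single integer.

Step 0: ref 4 -> FAULT, frames=[4,-]
Step 1: ref 1 -> FAULT, frames=[4,1]
Step 2: ref 4 -> HIT, frames=[4,1]
Step 3: ref 4 -> HIT, frames=[4,1]
Step 4: ref 2 -> FAULT, evict 4, frames=[2,1]
Step 5: ref 3 -> FAULT, evict 2, frames=[3,1]
Step 6: ref 3 -> HIT, frames=[3,1]
Step 7: ref 3 -> HIT, frames=[3,1]
Step 8: ref 1 -> HIT, frames=[3,1]
Step 9: ref 2 -> FAULT, evict 1, frames=[3,2]
At step 9: evicted page 1

Answer: 1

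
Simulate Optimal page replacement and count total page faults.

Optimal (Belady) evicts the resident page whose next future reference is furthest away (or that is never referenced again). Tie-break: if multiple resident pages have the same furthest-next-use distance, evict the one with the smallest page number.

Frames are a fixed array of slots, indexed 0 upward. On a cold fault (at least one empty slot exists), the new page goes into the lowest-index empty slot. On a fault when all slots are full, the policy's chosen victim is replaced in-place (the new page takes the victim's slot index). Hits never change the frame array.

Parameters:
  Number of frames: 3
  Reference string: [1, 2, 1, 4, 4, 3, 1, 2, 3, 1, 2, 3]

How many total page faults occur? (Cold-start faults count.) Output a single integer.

Step 0: ref 1 → FAULT, frames=[1,-,-]
Step 1: ref 2 → FAULT, frames=[1,2,-]
Step 2: ref 1 → HIT, frames=[1,2,-]
Step 3: ref 4 → FAULT, frames=[1,2,4]
Step 4: ref 4 → HIT, frames=[1,2,4]
Step 5: ref 3 → FAULT (evict 4), frames=[1,2,3]
Step 6: ref 1 → HIT, frames=[1,2,3]
Step 7: ref 2 → HIT, frames=[1,2,3]
Step 8: ref 3 → HIT, frames=[1,2,3]
Step 9: ref 1 → HIT, frames=[1,2,3]
Step 10: ref 2 → HIT, frames=[1,2,3]
Step 11: ref 3 → HIT, frames=[1,2,3]
Total faults: 4

Answer: 4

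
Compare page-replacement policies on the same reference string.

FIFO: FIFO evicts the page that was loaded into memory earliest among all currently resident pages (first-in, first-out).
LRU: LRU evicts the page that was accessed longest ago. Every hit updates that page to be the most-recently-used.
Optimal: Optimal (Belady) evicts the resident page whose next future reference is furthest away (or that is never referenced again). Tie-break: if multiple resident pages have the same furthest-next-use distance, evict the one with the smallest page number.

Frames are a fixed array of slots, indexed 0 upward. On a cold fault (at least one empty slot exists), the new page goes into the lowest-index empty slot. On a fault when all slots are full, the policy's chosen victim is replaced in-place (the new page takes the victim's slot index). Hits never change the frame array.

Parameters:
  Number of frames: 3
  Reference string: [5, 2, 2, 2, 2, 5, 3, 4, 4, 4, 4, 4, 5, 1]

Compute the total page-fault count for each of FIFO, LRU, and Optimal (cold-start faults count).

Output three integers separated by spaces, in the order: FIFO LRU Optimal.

Answer: 6 5 5

Derivation:
--- FIFO ---
  step 0: ref 5 -> FAULT, frames=[5,-,-] (faults so far: 1)
  step 1: ref 2 -> FAULT, frames=[5,2,-] (faults so far: 2)
  step 2: ref 2 -> HIT, frames=[5,2,-] (faults so far: 2)
  step 3: ref 2 -> HIT, frames=[5,2,-] (faults so far: 2)
  step 4: ref 2 -> HIT, frames=[5,2,-] (faults so far: 2)
  step 5: ref 5 -> HIT, frames=[5,2,-] (faults so far: 2)
  step 6: ref 3 -> FAULT, frames=[5,2,3] (faults so far: 3)
  step 7: ref 4 -> FAULT, evict 5, frames=[4,2,3] (faults so far: 4)
  step 8: ref 4 -> HIT, frames=[4,2,3] (faults so far: 4)
  step 9: ref 4 -> HIT, frames=[4,2,3] (faults so far: 4)
  step 10: ref 4 -> HIT, frames=[4,2,3] (faults so far: 4)
  step 11: ref 4 -> HIT, frames=[4,2,3] (faults so far: 4)
  step 12: ref 5 -> FAULT, evict 2, frames=[4,5,3] (faults so far: 5)
  step 13: ref 1 -> FAULT, evict 3, frames=[4,5,1] (faults so far: 6)
  FIFO total faults: 6
--- LRU ---
  step 0: ref 5 -> FAULT, frames=[5,-,-] (faults so far: 1)
  step 1: ref 2 -> FAULT, frames=[5,2,-] (faults so far: 2)
  step 2: ref 2 -> HIT, frames=[5,2,-] (faults so far: 2)
  step 3: ref 2 -> HIT, frames=[5,2,-] (faults so far: 2)
  step 4: ref 2 -> HIT, frames=[5,2,-] (faults so far: 2)
  step 5: ref 5 -> HIT, frames=[5,2,-] (faults so far: 2)
  step 6: ref 3 -> FAULT, frames=[5,2,3] (faults so far: 3)
  step 7: ref 4 -> FAULT, evict 2, frames=[5,4,3] (faults so far: 4)
  step 8: ref 4 -> HIT, frames=[5,4,3] (faults so far: 4)
  step 9: ref 4 -> HIT, frames=[5,4,3] (faults so far: 4)
  step 10: ref 4 -> HIT, frames=[5,4,3] (faults so far: 4)
  step 11: ref 4 -> HIT, frames=[5,4,3] (faults so far: 4)
  step 12: ref 5 -> HIT, frames=[5,4,3] (faults so far: 4)
  step 13: ref 1 -> FAULT, evict 3, frames=[5,4,1] (faults so far: 5)
  LRU total faults: 5
--- Optimal ---
  step 0: ref 5 -> FAULT, frames=[5,-,-] (faults so far: 1)
  step 1: ref 2 -> FAULT, frames=[5,2,-] (faults so far: 2)
  step 2: ref 2 -> HIT, frames=[5,2,-] (faults so far: 2)
  step 3: ref 2 -> HIT, frames=[5,2,-] (faults so far: 2)
  step 4: ref 2 -> HIT, frames=[5,2,-] (faults so far: 2)
  step 5: ref 5 -> HIT, frames=[5,2,-] (faults so far: 2)
  step 6: ref 3 -> FAULT, frames=[5,2,3] (faults so far: 3)
  step 7: ref 4 -> FAULT, evict 2, frames=[5,4,3] (faults so far: 4)
  step 8: ref 4 -> HIT, frames=[5,4,3] (faults so far: 4)
  step 9: ref 4 -> HIT, frames=[5,4,3] (faults so far: 4)
  step 10: ref 4 -> HIT, frames=[5,4,3] (faults so far: 4)
  step 11: ref 4 -> HIT, frames=[5,4,3] (faults so far: 4)
  step 12: ref 5 -> HIT, frames=[5,4,3] (faults so far: 4)
  step 13: ref 1 -> FAULT, evict 3, frames=[5,4,1] (faults so far: 5)
  Optimal total faults: 5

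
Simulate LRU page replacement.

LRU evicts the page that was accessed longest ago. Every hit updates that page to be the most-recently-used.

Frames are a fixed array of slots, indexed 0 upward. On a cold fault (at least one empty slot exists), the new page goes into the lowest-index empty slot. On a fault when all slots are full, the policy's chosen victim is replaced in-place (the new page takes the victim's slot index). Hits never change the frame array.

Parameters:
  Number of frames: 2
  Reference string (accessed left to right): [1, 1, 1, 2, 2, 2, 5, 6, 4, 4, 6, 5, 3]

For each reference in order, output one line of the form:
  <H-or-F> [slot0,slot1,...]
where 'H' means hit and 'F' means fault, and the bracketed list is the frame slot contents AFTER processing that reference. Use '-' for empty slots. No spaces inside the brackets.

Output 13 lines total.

F [1,-]
H [1,-]
H [1,-]
F [1,2]
H [1,2]
H [1,2]
F [5,2]
F [5,6]
F [4,6]
H [4,6]
H [4,6]
F [5,6]
F [5,3]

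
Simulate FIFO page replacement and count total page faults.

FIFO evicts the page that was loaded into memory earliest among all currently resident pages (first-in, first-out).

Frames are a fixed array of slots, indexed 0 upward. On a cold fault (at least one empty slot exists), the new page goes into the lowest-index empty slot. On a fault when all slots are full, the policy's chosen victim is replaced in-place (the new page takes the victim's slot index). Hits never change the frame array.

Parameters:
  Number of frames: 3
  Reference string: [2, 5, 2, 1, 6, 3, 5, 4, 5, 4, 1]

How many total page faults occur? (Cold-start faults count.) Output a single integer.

Answer: 8

Derivation:
Step 0: ref 2 → FAULT, frames=[2,-,-]
Step 1: ref 5 → FAULT, frames=[2,5,-]
Step 2: ref 2 → HIT, frames=[2,5,-]
Step 3: ref 1 → FAULT, frames=[2,5,1]
Step 4: ref 6 → FAULT (evict 2), frames=[6,5,1]
Step 5: ref 3 → FAULT (evict 5), frames=[6,3,1]
Step 6: ref 5 → FAULT (evict 1), frames=[6,3,5]
Step 7: ref 4 → FAULT (evict 6), frames=[4,3,5]
Step 8: ref 5 → HIT, frames=[4,3,5]
Step 9: ref 4 → HIT, frames=[4,3,5]
Step 10: ref 1 → FAULT (evict 3), frames=[4,1,5]
Total faults: 8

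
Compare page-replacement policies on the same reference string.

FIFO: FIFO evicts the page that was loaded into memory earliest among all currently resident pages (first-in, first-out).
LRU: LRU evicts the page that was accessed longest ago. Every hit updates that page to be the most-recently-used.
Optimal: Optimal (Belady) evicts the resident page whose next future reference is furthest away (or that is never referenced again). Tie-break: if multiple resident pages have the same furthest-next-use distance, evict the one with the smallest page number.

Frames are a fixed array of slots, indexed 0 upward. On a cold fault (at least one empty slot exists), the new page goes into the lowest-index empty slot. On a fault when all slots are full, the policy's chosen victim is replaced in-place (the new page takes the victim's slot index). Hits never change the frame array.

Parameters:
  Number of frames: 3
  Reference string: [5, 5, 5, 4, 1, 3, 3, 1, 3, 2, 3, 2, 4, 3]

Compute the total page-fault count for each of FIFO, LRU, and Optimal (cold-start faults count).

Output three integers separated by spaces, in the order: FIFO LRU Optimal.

--- FIFO ---
  step 0: ref 5 -> FAULT, frames=[5,-,-] (faults so far: 1)
  step 1: ref 5 -> HIT, frames=[5,-,-] (faults so far: 1)
  step 2: ref 5 -> HIT, frames=[5,-,-] (faults so far: 1)
  step 3: ref 4 -> FAULT, frames=[5,4,-] (faults so far: 2)
  step 4: ref 1 -> FAULT, frames=[5,4,1] (faults so far: 3)
  step 5: ref 3 -> FAULT, evict 5, frames=[3,4,1] (faults so far: 4)
  step 6: ref 3 -> HIT, frames=[3,4,1] (faults so far: 4)
  step 7: ref 1 -> HIT, frames=[3,4,1] (faults so far: 4)
  step 8: ref 3 -> HIT, frames=[3,4,1] (faults so far: 4)
  step 9: ref 2 -> FAULT, evict 4, frames=[3,2,1] (faults so far: 5)
  step 10: ref 3 -> HIT, frames=[3,2,1] (faults so far: 5)
  step 11: ref 2 -> HIT, frames=[3,2,1] (faults so far: 5)
  step 12: ref 4 -> FAULT, evict 1, frames=[3,2,4] (faults so far: 6)
  step 13: ref 3 -> HIT, frames=[3,2,4] (faults so far: 6)
  FIFO total faults: 6
--- LRU ---
  step 0: ref 5 -> FAULT, frames=[5,-,-] (faults so far: 1)
  step 1: ref 5 -> HIT, frames=[5,-,-] (faults so far: 1)
  step 2: ref 5 -> HIT, frames=[5,-,-] (faults so far: 1)
  step 3: ref 4 -> FAULT, frames=[5,4,-] (faults so far: 2)
  step 4: ref 1 -> FAULT, frames=[5,4,1] (faults so far: 3)
  step 5: ref 3 -> FAULT, evict 5, frames=[3,4,1] (faults so far: 4)
  step 6: ref 3 -> HIT, frames=[3,4,1] (faults so far: 4)
  step 7: ref 1 -> HIT, frames=[3,4,1] (faults so far: 4)
  step 8: ref 3 -> HIT, frames=[3,4,1] (faults so far: 4)
  step 9: ref 2 -> FAULT, evict 4, frames=[3,2,1] (faults so far: 5)
  step 10: ref 3 -> HIT, frames=[3,2,1] (faults so far: 5)
  step 11: ref 2 -> HIT, frames=[3,2,1] (faults so far: 5)
  step 12: ref 4 -> FAULT, evict 1, frames=[3,2,4] (faults so far: 6)
  step 13: ref 3 -> HIT, frames=[3,2,4] (faults so far: 6)
  LRU total faults: 6
--- Optimal ---
  step 0: ref 5 -> FAULT, frames=[5,-,-] (faults so far: 1)
  step 1: ref 5 -> HIT, frames=[5,-,-] (faults so far: 1)
  step 2: ref 5 -> HIT, frames=[5,-,-] (faults so far: 1)
  step 3: ref 4 -> FAULT, frames=[5,4,-] (faults so far: 2)
  step 4: ref 1 -> FAULT, frames=[5,4,1] (faults so far: 3)
  step 5: ref 3 -> FAULT, evict 5, frames=[3,4,1] (faults so far: 4)
  step 6: ref 3 -> HIT, frames=[3,4,1] (faults so far: 4)
  step 7: ref 1 -> HIT, frames=[3,4,1] (faults so far: 4)
  step 8: ref 3 -> HIT, frames=[3,4,1] (faults so far: 4)
  step 9: ref 2 -> FAULT, evict 1, frames=[3,4,2] (faults so far: 5)
  step 10: ref 3 -> HIT, frames=[3,4,2] (faults so far: 5)
  step 11: ref 2 -> HIT, frames=[3,4,2] (faults so far: 5)
  step 12: ref 4 -> HIT, frames=[3,4,2] (faults so far: 5)
  step 13: ref 3 -> HIT, frames=[3,4,2] (faults so far: 5)
  Optimal total faults: 5

Answer: 6 6 5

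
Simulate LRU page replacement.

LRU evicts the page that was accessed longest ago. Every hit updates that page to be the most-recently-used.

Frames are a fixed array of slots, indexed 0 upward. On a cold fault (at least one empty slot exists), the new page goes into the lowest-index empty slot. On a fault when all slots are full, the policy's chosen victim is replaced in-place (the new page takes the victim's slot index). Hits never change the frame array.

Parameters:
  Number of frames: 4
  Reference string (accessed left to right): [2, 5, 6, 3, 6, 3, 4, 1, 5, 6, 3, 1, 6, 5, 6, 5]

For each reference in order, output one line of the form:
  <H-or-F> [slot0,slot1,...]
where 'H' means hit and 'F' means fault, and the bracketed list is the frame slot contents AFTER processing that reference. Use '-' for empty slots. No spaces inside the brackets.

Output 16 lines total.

F [2,-,-,-]
F [2,5,-,-]
F [2,5,6,-]
F [2,5,6,3]
H [2,5,6,3]
H [2,5,6,3]
F [4,5,6,3]
F [4,1,6,3]
F [4,1,5,3]
F [4,1,5,6]
F [3,1,5,6]
H [3,1,5,6]
H [3,1,5,6]
H [3,1,5,6]
H [3,1,5,6]
H [3,1,5,6]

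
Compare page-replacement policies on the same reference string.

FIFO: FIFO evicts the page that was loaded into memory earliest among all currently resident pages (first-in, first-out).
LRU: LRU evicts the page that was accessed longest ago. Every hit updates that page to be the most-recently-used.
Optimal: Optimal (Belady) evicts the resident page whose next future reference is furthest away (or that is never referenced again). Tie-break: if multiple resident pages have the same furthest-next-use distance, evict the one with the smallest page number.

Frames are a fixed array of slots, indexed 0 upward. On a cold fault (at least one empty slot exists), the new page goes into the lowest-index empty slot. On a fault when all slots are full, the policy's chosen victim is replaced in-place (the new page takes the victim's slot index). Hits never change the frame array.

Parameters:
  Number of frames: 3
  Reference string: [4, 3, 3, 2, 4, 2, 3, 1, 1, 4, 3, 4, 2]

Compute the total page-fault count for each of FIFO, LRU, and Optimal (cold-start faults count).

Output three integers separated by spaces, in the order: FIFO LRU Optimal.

--- FIFO ---
  step 0: ref 4 -> FAULT, frames=[4,-,-] (faults so far: 1)
  step 1: ref 3 -> FAULT, frames=[4,3,-] (faults so far: 2)
  step 2: ref 3 -> HIT, frames=[4,3,-] (faults so far: 2)
  step 3: ref 2 -> FAULT, frames=[4,3,2] (faults so far: 3)
  step 4: ref 4 -> HIT, frames=[4,3,2] (faults so far: 3)
  step 5: ref 2 -> HIT, frames=[4,3,2] (faults so far: 3)
  step 6: ref 3 -> HIT, frames=[4,3,2] (faults so far: 3)
  step 7: ref 1 -> FAULT, evict 4, frames=[1,3,2] (faults so far: 4)
  step 8: ref 1 -> HIT, frames=[1,3,2] (faults so far: 4)
  step 9: ref 4 -> FAULT, evict 3, frames=[1,4,2] (faults so far: 5)
  step 10: ref 3 -> FAULT, evict 2, frames=[1,4,3] (faults so far: 6)
  step 11: ref 4 -> HIT, frames=[1,4,3] (faults so far: 6)
  step 12: ref 2 -> FAULT, evict 1, frames=[2,4,3] (faults so far: 7)
  FIFO total faults: 7
--- LRU ---
  step 0: ref 4 -> FAULT, frames=[4,-,-] (faults so far: 1)
  step 1: ref 3 -> FAULT, frames=[4,3,-] (faults so far: 2)
  step 2: ref 3 -> HIT, frames=[4,3,-] (faults so far: 2)
  step 3: ref 2 -> FAULT, frames=[4,3,2] (faults so far: 3)
  step 4: ref 4 -> HIT, frames=[4,3,2] (faults so far: 3)
  step 5: ref 2 -> HIT, frames=[4,3,2] (faults so far: 3)
  step 6: ref 3 -> HIT, frames=[4,3,2] (faults so far: 3)
  step 7: ref 1 -> FAULT, evict 4, frames=[1,3,2] (faults so far: 4)
  step 8: ref 1 -> HIT, frames=[1,3,2] (faults so far: 4)
  step 9: ref 4 -> FAULT, evict 2, frames=[1,3,4] (faults so far: 5)
  step 10: ref 3 -> HIT, frames=[1,3,4] (faults so far: 5)
  step 11: ref 4 -> HIT, frames=[1,3,4] (faults so far: 5)
  step 12: ref 2 -> FAULT, evict 1, frames=[2,3,4] (faults so far: 6)
  LRU total faults: 6
--- Optimal ---
  step 0: ref 4 -> FAULT, frames=[4,-,-] (faults so far: 1)
  step 1: ref 3 -> FAULT, frames=[4,3,-] (faults so far: 2)
  step 2: ref 3 -> HIT, frames=[4,3,-] (faults so far: 2)
  step 3: ref 2 -> FAULT, frames=[4,3,2] (faults so far: 3)
  step 4: ref 4 -> HIT, frames=[4,3,2] (faults so far: 3)
  step 5: ref 2 -> HIT, frames=[4,3,2] (faults so far: 3)
  step 6: ref 3 -> HIT, frames=[4,3,2] (faults so far: 3)
  step 7: ref 1 -> FAULT, evict 2, frames=[4,3,1] (faults so far: 4)
  step 8: ref 1 -> HIT, frames=[4,3,1] (faults so far: 4)
  step 9: ref 4 -> HIT, frames=[4,3,1] (faults so far: 4)
  step 10: ref 3 -> HIT, frames=[4,3,1] (faults so far: 4)
  step 11: ref 4 -> HIT, frames=[4,3,1] (faults so far: 4)
  step 12: ref 2 -> FAULT, evict 1, frames=[4,3,2] (faults so far: 5)
  Optimal total faults: 5

Answer: 7 6 5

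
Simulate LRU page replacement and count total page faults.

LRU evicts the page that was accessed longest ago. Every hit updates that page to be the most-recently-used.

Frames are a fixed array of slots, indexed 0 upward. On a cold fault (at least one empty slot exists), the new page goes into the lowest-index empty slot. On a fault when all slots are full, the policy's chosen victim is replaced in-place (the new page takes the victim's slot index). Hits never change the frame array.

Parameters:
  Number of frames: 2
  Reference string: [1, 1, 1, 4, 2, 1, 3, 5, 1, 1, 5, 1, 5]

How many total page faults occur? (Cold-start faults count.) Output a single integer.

Answer: 7

Derivation:
Step 0: ref 1 → FAULT, frames=[1,-]
Step 1: ref 1 → HIT, frames=[1,-]
Step 2: ref 1 → HIT, frames=[1,-]
Step 3: ref 4 → FAULT, frames=[1,4]
Step 4: ref 2 → FAULT (evict 1), frames=[2,4]
Step 5: ref 1 → FAULT (evict 4), frames=[2,1]
Step 6: ref 3 → FAULT (evict 2), frames=[3,1]
Step 7: ref 5 → FAULT (evict 1), frames=[3,5]
Step 8: ref 1 → FAULT (evict 3), frames=[1,5]
Step 9: ref 1 → HIT, frames=[1,5]
Step 10: ref 5 → HIT, frames=[1,5]
Step 11: ref 1 → HIT, frames=[1,5]
Step 12: ref 5 → HIT, frames=[1,5]
Total faults: 7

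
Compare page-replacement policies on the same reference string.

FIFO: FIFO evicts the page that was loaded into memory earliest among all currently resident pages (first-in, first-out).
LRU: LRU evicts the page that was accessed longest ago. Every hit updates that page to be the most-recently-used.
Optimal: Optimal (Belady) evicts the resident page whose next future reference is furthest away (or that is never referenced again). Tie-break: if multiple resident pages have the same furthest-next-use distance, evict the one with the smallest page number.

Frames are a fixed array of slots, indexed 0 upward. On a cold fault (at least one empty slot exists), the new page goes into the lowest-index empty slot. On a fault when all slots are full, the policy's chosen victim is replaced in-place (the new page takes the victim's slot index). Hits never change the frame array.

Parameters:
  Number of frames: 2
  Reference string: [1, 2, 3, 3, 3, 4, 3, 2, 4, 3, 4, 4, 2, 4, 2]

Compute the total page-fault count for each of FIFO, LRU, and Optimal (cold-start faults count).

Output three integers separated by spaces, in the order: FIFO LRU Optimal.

Answer: 8 8 7

Derivation:
--- FIFO ---
  step 0: ref 1 -> FAULT, frames=[1,-] (faults so far: 1)
  step 1: ref 2 -> FAULT, frames=[1,2] (faults so far: 2)
  step 2: ref 3 -> FAULT, evict 1, frames=[3,2] (faults so far: 3)
  step 3: ref 3 -> HIT, frames=[3,2] (faults so far: 3)
  step 4: ref 3 -> HIT, frames=[3,2] (faults so far: 3)
  step 5: ref 4 -> FAULT, evict 2, frames=[3,4] (faults so far: 4)
  step 6: ref 3 -> HIT, frames=[3,4] (faults so far: 4)
  step 7: ref 2 -> FAULT, evict 3, frames=[2,4] (faults so far: 5)
  step 8: ref 4 -> HIT, frames=[2,4] (faults so far: 5)
  step 9: ref 3 -> FAULT, evict 4, frames=[2,3] (faults so far: 6)
  step 10: ref 4 -> FAULT, evict 2, frames=[4,3] (faults so far: 7)
  step 11: ref 4 -> HIT, frames=[4,3] (faults so far: 7)
  step 12: ref 2 -> FAULT, evict 3, frames=[4,2] (faults so far: 8)
  step 13: ref 4 -> HIT, frames=[4,2] (faults so far: 8)
  step 14: ref 2 -> HIT, frames=[4,2] (faults so far: 8)
  FIFO total faults: 8
--- LRU ---
  step 0: ref 1 -> FAULT, frames=[1,-] (faults so far: 1)
  step 1: ref 2 -> FAULT, frames=[1,2] (faults so far: 2)
  step 2: ref 3 -> FAULT, evict 1, frames=[3,2] (faults so far: 3)
  step 3: ref 3 -> HIT, frames=[3,2] (faults so far: 3)
  step 4: ref 3 -> HIT, frames=[3,2] (faults so far: 3)
  step 5: ref 4 -> FAULT, evict 2, frames=[3,4] (faults so far: 4)
  step 6: ref 3 -> HIT, frames=[3,4] (faults so far: 4)
  step 7: ref 2 -> FAULT, evict 4, frames=[3,2] (faults so far: 5)
  step 8: ref 4 -> FAULT, evict 3, frames=[4,2] (faults so far: 6)
  step 9: ref 3 -> FAULT, evict 2, frames=[4,3] (faults so far: 7)
  step 10: ref 4 -> HIT, frames=[4,3] (faults so far: 7)
  step 11: ref 4 -> HIT, frames=[4,3] (faults so far: 7)
  step 12: ref 2 -> FAULT, evict 3, frames=[4,2] (faults so far: 8)
  step 13: ref 4 -> HIT, frames=[4,2] (faults so far: 8)
  step 14: ref 2 -> HIT, frames=[4,2] (faults so far: 8)
  LRU total faults: 8
--- Optimal ---
  step 0: ref 1 -> FAULT, frames=[1,-] (faults so far: 1)
  step 1: ref 2 -> FAULT, frames=[1,2] (faults so far: 2)
  step 2: ref 3 -> FAULT, evict 1, frames=[3,2] (faults so far: 3)
  step 3: ref 3 -> HIT, frames=[3,2] (faults so far: 3)
  step 4: ref 3 -> HIT, frames=[3,2] (faults so far: 3)
  step 5: ref 4 -> FAULT, evict 2, frames=[3,4] (faults so far: 4)
  step 6: ref 3 -> HIT, frames=[3,4] (faults so far: 4)
  step 7: ref 2 -> FAULT, evict 3, frames=[2,4] (faults so far: 5)
  step 8: ref 4 -> HIT, frames=[2,4] (faults so far: 5)
  step 9: ref 3 -> FAULT, evict 2, frames=[3,4] (faults so far: 6)
  step 10: ref 4 -> HIT, frames=[3,4] (faults so far: 6)
  step 11: ref 4 -> HIT, frames=[3,4] (faults so far: 6)
  step 12: ref 2 -> FAULT, evict 3, frames=[2,4] (faults so far: 7)
  step 13: ref 4 -> HIT, frames=[2,4] (faults so far: 7)
  step 14: ref 2 -> HIT, frames=[2,4] (faults so far: 7)
  Optimal total faults: 7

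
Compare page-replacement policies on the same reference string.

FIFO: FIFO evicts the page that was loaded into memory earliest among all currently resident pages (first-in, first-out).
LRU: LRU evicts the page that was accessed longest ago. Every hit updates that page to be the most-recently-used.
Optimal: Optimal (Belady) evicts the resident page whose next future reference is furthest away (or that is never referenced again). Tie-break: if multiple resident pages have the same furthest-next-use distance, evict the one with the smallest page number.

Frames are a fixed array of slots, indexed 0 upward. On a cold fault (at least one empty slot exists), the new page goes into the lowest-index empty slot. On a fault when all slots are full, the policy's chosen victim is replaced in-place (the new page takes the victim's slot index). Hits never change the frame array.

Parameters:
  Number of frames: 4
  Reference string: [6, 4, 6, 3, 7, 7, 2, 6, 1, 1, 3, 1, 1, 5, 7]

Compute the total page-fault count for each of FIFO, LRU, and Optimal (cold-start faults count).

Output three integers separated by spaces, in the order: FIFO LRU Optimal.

--- FIFO ---
  step 0: ref 6 -> FAULT, frames=[6,-,-,-] (faults so far: 1)
  step 1: ref 4 -> FAULT, frames=[6,4,-,-] (faults so far: 2)
  step 2: ref 6 -> HIT, frames=[6,4,-,-] (faults so far: 2)
  step 3: ref 3 -> FAULT, frames=[6,4,3,-] (faults so far: 3)
  step 4: ref 7 -> FAULT, frames=[6,4,3,7] (faults so far: 4)
  step 5: ref 7 -> HIT, frames=[6,4,3,7] (faults so far: 4)
  step 6: ref 2 -> FAULT, evict 6, frames=[2,4,3,7] (faults so far: 5)
  step 7: ref 6 -> FAULT, evict 4, frames=[2,6,3,7] (faults so far: 6)
  step 8: ref 1 -> FAULT, evict 3, frames=[2,6,1,7] (faults so far: 7)
  step 9: ref 1 -> HIT, frames=[2,6,1,7] (faults so far: 7)
  step 10: ref 3 -> FAULT, evict 7, frames=[2,6,1,3] (faults so far: 8)
  step 11: ref 1 -> HIT, frames=[2,6,1,3] (faults so far: 8)
  step 12: ref 1 -> HIT, frames=[2,6,1,3] (faults so far: 8)
  step 13: ref 5 -> FAULT, evict 2, frames=[5,6,1,3] (faults so far: 9)
  step 14: ref 7 -> FAULT, evict 6, frames=[5,7,1,3] (faults so far: 10)
  FIFO total faults: 10
--- LRU ---
  step 0: ref 6 -> FAULT, frames=[6,-,-,-] (faults so far: 1)
  step 1: ref 4 -> FAULT, frames=[6,4,-,-] (faults so far: 2)
  step 2: ref 6 -> HIT, frames=[6,4,-,-] (faults so far: 2)
  step 3: ref 3 -> FAULT, frames=[6,4,3,-] (faults so far: 3)
  step 4: ref 7 -> FAULT, frames=[6,4,3,7] (faults so far: 4)
  step 5: ref 7 -> HIT, frames=[6,4,3,7] (faults so far: 4)
  step 6: ref 2 -> FAULT, evict 4, frames=[6,2,3,7] (faults so far: 5)
  step 7: ref 6 -> HIT, frames=[6,2,3,7] (faults so far: 5)
  step 8: ref 1 -> FAULT, evict 3, frames=[6,2,1,7] (faults so far: 6)
  step 9: ref 1 -> HIT, frames=[6,2,1,7] (faults so far: 6)
  step 10: ref 3 -> FAULT, evict 7, frames=[6,2,1,3] (faults so far: 7)
  step 11: ref 1 -> HIT, frames=[6,2,1,3] (faults so far: 7)
  step 12: ref 1 -> HIT, frames=[6,2,1,3] (faults so far: 7)
  step 13: ref 5 -> FAULT, evict 2, frames=[6,5,1,3] (faults so far: 8)
  step 14: ref 7 -> FAULT, evict 6, frames=[7,5,1,3] (faults so far: 9)
  LRU total faults: 9
--- Optimal ---
  step 0: ref 6 -> FAULT, frames=[6,-,-,-] (faults so far: 1)
  step 1: ref 4 -> FAULT, frames=[6,4,-,-] (faults so far: 2)
  step 2: ref 6 -> HIT, frames=[6,4,-,-] (faults so far: 2)
  step 3: ref 3 -> FAULT, frames=[6,4,3,-] (faults so far: 3)
  step 4: ref 7 -> FAULT, frames=[6,4,3,7] (faults so far: 4)
  step 5: ref 7 -> HIT, frames=[6,4,3,7] (faults so far: 4)
  step 6: ref 2 -> FAULT, evict 4, frames=[6,2,3,7] (faults so far: 5)
  step 7: ref 6 -> HIT, frames=[6,2,3,7] (faults so far: 5)
  step 8: ref 1 -> FAULT, evict 2, frames=[6,1,3,7] (faults so far: 6)
  step 9: ref 1 -> HIT, frames=[6,1,3,7] (faults so far: 6)
  step 10: ref 3 -> HIT, frames=[6,1,3,7] (faults so far: 6)
  step 11: ref 1 -> HIT, frames=[6,1,3,7] (faults so far: 6)
  step 12: ref 1 -> HIT, frames=[6,1,3,7] (faults so far: 6)
  step 13: ref 5 -> FAULT, evict 1, frames=[6,5,3,7] (faults so far: 7)
  step 14: ref 7 -> HIT, frames=[6,5,3,7] (faults so far: 7)
  Optimal total faults: 7

Answer: 10 9 7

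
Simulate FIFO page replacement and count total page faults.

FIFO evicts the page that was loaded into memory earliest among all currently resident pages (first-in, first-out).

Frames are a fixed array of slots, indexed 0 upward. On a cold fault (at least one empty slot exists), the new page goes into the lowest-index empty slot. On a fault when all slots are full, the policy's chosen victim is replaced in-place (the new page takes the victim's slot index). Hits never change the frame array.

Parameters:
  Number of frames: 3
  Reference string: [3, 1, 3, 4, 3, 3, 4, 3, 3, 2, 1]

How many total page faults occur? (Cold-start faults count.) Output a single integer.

Answer: 4

Derivation:
Step 0: ref 3 → FAULT, frames=[3,-,-]
Step 1: ref 1 → FAULT, frames=[3,1,-]
Step 2: ref 3 → HIT, frames=[3,1,-]
Step 3: ref 4 → FAULT, frames=[3,1,4]
Step 4: ref 3 → HIT, frames=[3,1,4]
Step 5: ref 3 → HIT, frames=[3,1,4]
Step 6: ref 4 → HIT, frames=[3,1,4]
Step 7: ref 3 → HIT, frames=[3,1,4]
Step 8: ref 3 → HIT, frames=[3,1,4]
Step 9: ref 2 → FAULT (evict 3), frames=[2,1,4]
Step 10: ref 1 → HIT, frames=[2,1,4]
Total faults: 4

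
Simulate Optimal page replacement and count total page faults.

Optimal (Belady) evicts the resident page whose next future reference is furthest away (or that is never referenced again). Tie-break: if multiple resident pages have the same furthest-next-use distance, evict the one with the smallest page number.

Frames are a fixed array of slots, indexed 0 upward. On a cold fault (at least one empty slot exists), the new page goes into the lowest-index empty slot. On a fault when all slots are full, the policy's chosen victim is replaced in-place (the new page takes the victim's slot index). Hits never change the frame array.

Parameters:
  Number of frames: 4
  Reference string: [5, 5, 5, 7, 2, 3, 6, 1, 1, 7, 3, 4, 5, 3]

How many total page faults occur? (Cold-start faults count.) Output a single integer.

Step 0: ref 5 → FAULT, frames=[5,-,-,-]
Step 1: ref 5 → HIT, frames=[5,-,-,-]
Step 2: ref 5 → HIT, frames=[5,-,-,-]
Step 3: ref 7 → FAULT, frames=[5,7,-,-]
Step 4: ref 2 → FAULT, frames=[5,7,2,-]
Step 5: ref 3 → FAULT, frames=[5,7,2,3]
Step 6: ref 6 → FAULT (evict 2), frames=[5,7,6,3]
Step 7: ref 1 → FAULT (evict 6), frames=[5,7,1,3]
Step 8: ref 1 → HIT, frames=[5,7,1,3]
Step 9: ref 7 → HIT, frames=[5,7,1,3]
Step 10: ref 3 → HIT, frames=[5,7,1,3]
Step 11: ref 4 → FAULT (evict 1), frames=[5,7,4,3]
Step 12: ref 5 → HIT, frames=[5,7,4,3]
Step 13: ref 3 → HIT, frames=[5,7,4,3]
Total faults: 7

Answer: 7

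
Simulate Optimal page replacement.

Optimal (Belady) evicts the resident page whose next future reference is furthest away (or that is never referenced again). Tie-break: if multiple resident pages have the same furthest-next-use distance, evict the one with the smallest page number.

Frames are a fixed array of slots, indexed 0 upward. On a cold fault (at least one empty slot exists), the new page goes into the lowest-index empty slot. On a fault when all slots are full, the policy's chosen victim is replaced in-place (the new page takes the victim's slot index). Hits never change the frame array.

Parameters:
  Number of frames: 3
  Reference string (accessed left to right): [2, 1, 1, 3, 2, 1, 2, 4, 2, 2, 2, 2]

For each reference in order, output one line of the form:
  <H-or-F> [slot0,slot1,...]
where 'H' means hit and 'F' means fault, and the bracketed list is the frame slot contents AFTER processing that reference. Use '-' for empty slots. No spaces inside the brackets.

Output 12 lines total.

F [2,-,-]
F [2,1,-]
H [2,1,-]
F [2,1,3]
H [2,1,3]
H [2,1,3]
H [2,1,3]
F [2,4,3]
H [2,4,3]
H [2,4,3]
H [2,4,3]
H [2,4,3]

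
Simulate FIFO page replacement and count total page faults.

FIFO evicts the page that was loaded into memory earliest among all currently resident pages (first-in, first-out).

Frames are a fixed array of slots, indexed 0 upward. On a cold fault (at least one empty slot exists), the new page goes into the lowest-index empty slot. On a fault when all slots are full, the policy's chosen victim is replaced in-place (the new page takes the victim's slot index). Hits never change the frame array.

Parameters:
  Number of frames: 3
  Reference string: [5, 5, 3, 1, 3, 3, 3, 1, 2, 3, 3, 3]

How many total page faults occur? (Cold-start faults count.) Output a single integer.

Step 0: ref 5 → FAULT, frames=[5,-,-]
Step 1: ref 5 → HIT, frames=[5,-,-]
Step 2: ref 3 → FAULT, frames=[5,3,-]
Step 3: ref 1 → FAULT, frames=[5,3,1]
Step 4: ref 3 → HIT, frames=[5,3,1]
Step 5: ref 3 → HIT, frames=[5,3,1]
Step 6: ref 3 → HIT, frames=[5,3,1]
Step 7: ref 1 → HIT, frames=[5,3,1]
Step 8: ref 2 → FAULT (evict 5), frames=[2,3,1]
Step 9: ref 3 → HIT, frames=[2,3,1]
Step 10: ref 3 → HIT, frames=[2,3,1]
Step 11: ref 3 → HIT, frames=[2,3,1]
Total faults: 4

Answer: 4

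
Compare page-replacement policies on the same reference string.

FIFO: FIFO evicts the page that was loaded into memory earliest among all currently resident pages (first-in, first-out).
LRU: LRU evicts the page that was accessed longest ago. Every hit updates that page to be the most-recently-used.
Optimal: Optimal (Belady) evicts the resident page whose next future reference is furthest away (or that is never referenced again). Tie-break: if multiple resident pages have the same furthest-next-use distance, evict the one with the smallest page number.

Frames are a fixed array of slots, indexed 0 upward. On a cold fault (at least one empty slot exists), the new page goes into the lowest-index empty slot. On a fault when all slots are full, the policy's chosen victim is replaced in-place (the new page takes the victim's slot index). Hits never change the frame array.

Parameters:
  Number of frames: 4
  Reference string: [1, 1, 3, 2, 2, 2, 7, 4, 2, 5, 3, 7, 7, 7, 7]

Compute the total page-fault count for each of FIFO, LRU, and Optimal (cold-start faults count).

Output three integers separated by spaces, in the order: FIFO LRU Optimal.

Answer: 7 8 6

Derivation:
--- FIFO ---
  step 0: ref 1 -> FAULT, frames=[1,-,-,-] (faults so far: 1)
  step 1: ref 1 -> HIT, frames=[1,-,-,-] (faults so far: 1)
  step 2: ref 3 -> FAULT, frames=[1,3,-,-] (faults so far: 2)
  step 3: ref 2 -> FAULT, frames=[1,3,2,-] (faults so far: 3)
  step 4: ref 2 -> HIT, frames=[1,3,2,-] (faults so far: 3)
  step 5: ref 2 -> HIT, frames=[1,3,2,-] (faults so far: 3)
  step 6: ref 7 -> FAULT, frames=[1,3,2,7] (faults so far: 4)
  step 7: ref 4 -> FAULT, evict 1, frames=[4,3,2,7] (faults so far: 5)
  step 8: ref 2 -> HIT, frames=[4,3,2,7] (faults so far: 5)
  step 9: ref 5 -> FAULT, evict 3, frames=[4,5,2,7] (faults so far: 6)
  step 10: ref 3 -> FAULT, evict 2, frames=[4,5,3,7] (faults so far: 7)
  step 11: ref 7 -> HIT, frames=[4,5,3,7] (faults so far: 7)
  step 12: ref 7 -> HIT, frames=[4,5,3,7] (faults so far: 7)
  step 13: ref 7 -> HIT, frames=[4,5,3,7] (faults so far: 7)
  step 14: ref 7 -> HIT, frames=[4,5,3,7] (faults so far: 7)
  FIFO total faults: 7
--- LRU ---
  step 0: ref 1 -> FAULT, frames=[1,-,-,-] (faults so far: 1)
  step 1: ref 1 -> HIT, frames=[1,-,-,-] (faults so far: 1)
  step 2: ref 3 -> FAULT, frames=[1,3,-,-] (faults so far: 2)
  step 3: ref 2 -> FAULT, frames=[1,3,2,-] (faults so far: 3)
  step 4: ref 2 -> HIT, frames=[1,3,2,-] (faults so far: 3)
  step 5: ref 2 -> HIT, frames=[1,3,2,-] (faults so far: 3)
  step 6: ref 7 -> FAULT, frames=[1,3,2,7] (faults so far: 4)
  step 7: ref 4 -> FAULT, evict 1, frames=[4,3,2,7] (faults so far: 5)
  step 8: ref 2 -> HIT, frames=[4,3,2,7] (faults so far: 5)
  step 9: ref 5 -> FAULT, evict 3, frames=[4,5,2,7] (faults so far: 6)
  step 10: ref 3 -> FAULT, evict 7, frames=[4,5,2,3] (faults so far: 7)
  step 11: ref 7 -> FAULT, evict 4, frames=[7,5,2,3] (faults so far: 8)
  step 12: ref 7 -> HIT, frames=[7,5,2,3] (faults so far: 8)
  step 13: ref 7 -> HIT, frames=[7,5,2,3] (faults so far: 8)
  step 14: ref 7 -> HIT, frames=[7,5,2,3] (faults so far: 8)
  LRU total faults: 8
--- Optimal ---
  step 0: ref 1 -> FAULT, frames=[1,-,-,-] (faults so far: 1)
  step 1: ref 1 -> HIT, frames=[1,-,-,-] (faults so far: 1)
  step 2: ref 3 -> FAULT, frames=[1,3,-,-] (faults so far: 2)
  step 3: ref 2 -> FAULT, frames=[1,3,2,-] (faults so far: 3)
  step 4: ref 2 -> HIT, frames=[1,3,2,-] (faults so far: 3)
  step 5: ref 2 -> HIT, frames=[1,3,2,-] (faults so far: 3)
  step 6: ref 7 -> FAULT, frames=[1,3,2,7] (faults so far: 4)
  step 7: ref 4 -> FAULT, evict 1, frames=[4,3,2,7] (faults so far: 5)
  step 8: ref 2 -> HIT, frames=[4,3,2,7] (faults so far: 5)
  step 9: ref 5 -> FAULT, evict 2, frames=[4,3,5,7] (faults so far: 6)
  step 10: ref 3 -> HIT, frames=[4,3,5,7] (faults so far: 6)
  step 11: ref 7 -> HIT, frames=[4,3,5,7] (faults so far: 6)
  step 12: ref 7 -> HIT, frames=[4,3,5,7] (faults so far: 6)
  step 13: ref 7 -> HIT, frames=[4,3,5,7] (faults so far: 6)
  step 14: ref 7 -> HIT, frames=[4,3,5,7] (faults so far: 6)
  Optimal total faults: 6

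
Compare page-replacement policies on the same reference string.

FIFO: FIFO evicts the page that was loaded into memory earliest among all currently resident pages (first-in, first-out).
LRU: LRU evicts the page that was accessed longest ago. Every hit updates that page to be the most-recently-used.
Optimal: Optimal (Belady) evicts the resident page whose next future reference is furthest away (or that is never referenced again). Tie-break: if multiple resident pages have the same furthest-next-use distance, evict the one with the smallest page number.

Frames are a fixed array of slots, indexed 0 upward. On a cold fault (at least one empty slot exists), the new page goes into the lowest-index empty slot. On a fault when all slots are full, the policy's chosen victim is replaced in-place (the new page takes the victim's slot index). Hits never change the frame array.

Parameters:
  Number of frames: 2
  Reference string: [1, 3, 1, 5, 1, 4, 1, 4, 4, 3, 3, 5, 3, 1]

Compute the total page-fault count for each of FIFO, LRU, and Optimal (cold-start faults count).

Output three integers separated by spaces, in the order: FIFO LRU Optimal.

Answer: 8 7 7

Derivation:
--- FIFO ---
  step 0: ref 1 -> FAULT, frames=[1,-] (faults so far: 1)
  step 1: ref 3 -> FAULT, frames=[1,3] (faults so far: 2)
  step 2: ref 1 -> HIT, frames=[1,3] (faults so far: 2)
  step 3: ref 5 -> FAULT, evict 1, frames=[5,3] (faults so far: 3)
  step 4: ref 1 -> FAULT, evict 3, frames=[5,1] (faults so far: 4)
  step 5: ref 4 -> FAULT, evict 5, frames=[4,1] (faults so far: 5)
  step 6: ref 1 -> HIT, frames=[4,1] (faults so far: 5)
  step 7: ref 4 -> HIT, frames=[4,1] (faults so far: 5)
  step 8: ref 4 -> HIT, frames=[4,1] (faults so far: 5)
  step 9: ref 3 -> FAULT, evict 1, frames=[4,3] (faults so far: 6)
  step 10: ref 3 -> HIT, frames=[4,3] (faults so far: 6)
  step 11: ref 5 -> FAULT, evict 4, frames=[5,3] (faults so far: 7)
  step 12: ref 3 -> HIT, frames=[5,3] (faults so far: 7)
  step 13: ref 1 -> FAULT, evict 3, frames=[5,1] (faults so far: 8)
  FIFO total faults: 8
--- LRU ---
  step 0: ref 1 -> FAULT, frames=[1,-] (faults so far: 1)
  step 1: ref 3 -> FAULT, frames=[1,3] (faults so far: 2)
  step 2: ref 1 -> HIT, frames=[1,3] (faults so far: 2)
  step 3: ref 5 -> FAULT, evict 3, frames=[1,5] (faults so far: 3)
  step 4: ref 1 -> HIT, frames=[1,5] (faults so far: 3)
  step 5: ref 4 -> FAULT, evict 5, frames=[1,4] (faults so far: 4)
  step 6: ref 1 -> HIT, frames=[1,4] (faults so far: 4)
  step 7: ref 4 -> HIT, frames=[1,4] (faults so far: 4)
  step 8: ref 4 -> HIT, frames=[1,4] (faults so far: 4)
  step 9: ref 3 -> FAULT, evict 1, frames=[3,4] (faults so far: 5)
  step 10: ref 3 -> HIT, frames=[3,4] (faults so far: 5)
  step 11: ref 5 -> FAULT, evict 4, frames=[3,5] (faults so far: 6)
  step 12: ref 3 -> HIT, frames=[3,5] (faults so far: 6)
  step 13: ref 1 -> FAULT, evict 5, frames=[3,1] (faults so far: 7)
  LRU total faults: 7
--- Optimal ---
  step 0: ref 1 -> FAULT, frames=[1,-] (faults so far: 1)
  step 1: ref 3 -> FAULT, frames=[1,3] (faults so far: 2)
  step 2: ref 1 -> HIT, frames=[1,3] (faults so far: 2)
  step 3: ref 5 -> FAULT, evict 3, frames=[1,5] (faults so far: 3)
  step 4: ref 1 -> HIT, frames=[1,5] (faults so far: 3)
  step 5: ref 4 -> FAULT, evict 5, frames=[1,4] (faults so far: 4)
  step 6: ref 1 -> HIT, frames=[1,4] (faults so far: 4)
  step 7: ref 4 -> HIT, frames=[1,4] (faults so far: 4)
  step 8: ref 4 -> HIT, frames=[1,4] (faults so far: 4)
  step 9: ref 3 -> FAULT, evict 4, frames=[1,3] (faults so far: 5)
  step 10: ref 3 -> HIT, frames=[1,3] (faults so far: 5)
  step 11: ref 5 -> FAULT, evict 1, frames=[5,3] (faults so far: 6)
  step 12: ref 3 -> HIT, frames=[5,3] (faults so far: 6)
  step 13: ref 1 -> FAULT, evict 3, frames=[5,1] (faults so far: 7)
  Optimal total faults: 7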